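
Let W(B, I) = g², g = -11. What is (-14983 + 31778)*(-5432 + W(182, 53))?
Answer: -89198245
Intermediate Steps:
W(B, I) = 121 (W(B, I) = (-11)² = 121)
(-14983 + 31778)*(-5432 + W(182, 53)) = (-14983 + 31778)*(-5432 + 121) = 16795*(-5311) = -89198245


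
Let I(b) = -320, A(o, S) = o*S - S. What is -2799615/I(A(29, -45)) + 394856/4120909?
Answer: 2307417000791/263738176 ≈ 8748.9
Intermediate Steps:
A(o, S) = -S + S*o (A(o, S) = S*o - S = -S + S*o)
-2799615/I(A(29, -45)) + 394856/4120909 = -2799615/(-320) + 394856/4120909 = -2799615*(-1/320) + 394856*(1/4120909) = 559923/64 + 394856/4120909 = 2307417000791/263738176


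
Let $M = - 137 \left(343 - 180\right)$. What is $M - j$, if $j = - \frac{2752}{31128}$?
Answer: $- \frac{86889577}{3891} \approx -22331.0$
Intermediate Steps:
$j = - \frac{344}{3891}$ ($j = \left(-2752\right) \frac{1}{31128} = - \frac{344}{3891} \approx -0.088409$)
$M = -22331$ ($M = \left(-137\right) 163 = -22331$)
$M - j = -22331 - - \frac{344}{3891} = -22331 + \frac{344}{3891} = - \frac{86889577}{3891}$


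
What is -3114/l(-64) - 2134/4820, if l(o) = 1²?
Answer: -7505807/2410 ≈ -3114.4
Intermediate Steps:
l(o) = 1
-3114/l(-64) - 2134/4820 = -3114/1 - 2134/4820 = -3114*1 - 2134*1/4820 = -3114 - 1067/2410 = -7505807/2410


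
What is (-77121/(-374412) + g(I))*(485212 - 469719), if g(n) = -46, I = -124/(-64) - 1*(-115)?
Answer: -2159677721/3044 ≈ -7.0949e+5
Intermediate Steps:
I = 1871/16 (I = -124*(-1/64) + 115 = 31/16 + 115 = 1871/16 ≈ 116.94)
(-77121/(-374412) + g(I))*(485212 - 469719) = (-77121/(-374412) - 46)*(485212 - 469719) = (-77121*(-1/374412) - 46)*15493 = (627/3044 - 46)*15493 = -139397/3044*15493 = -2159677721/3044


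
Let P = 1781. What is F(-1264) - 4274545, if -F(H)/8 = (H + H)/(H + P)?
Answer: -2209919541/517 ≈ -4.2745e+6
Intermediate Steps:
F(H) = -16*H/(1781 + H) (F(H) = -8*(H + H)/(H + 1781) = -8*2*H/(1781 + H) = -16*H/(1781 + H))
F(-1264) - 4274545 = -16*(-1264)/(1781 - 1264) - 4274545 = -16*(-1264)/517 - 4274545 = -16*(-1264)*1/517 - 4274545 = 20224/517 - 4274545 = -2209919541/517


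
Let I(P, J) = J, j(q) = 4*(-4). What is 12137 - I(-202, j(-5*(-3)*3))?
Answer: 12153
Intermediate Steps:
j(q) = -16
12137 - I(-202, j(-5*(-3)*3)) = 12137 - 1*(-16) = 12137 + 16 = 12153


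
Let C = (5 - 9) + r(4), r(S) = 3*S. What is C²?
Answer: 64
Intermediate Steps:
C = 8 (C = (5 - 9) + 3*4 = -4 + 12 = 8)
C² = 8² = 64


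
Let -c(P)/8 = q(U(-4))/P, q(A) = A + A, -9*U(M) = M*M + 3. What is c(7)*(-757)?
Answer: -230128/63 ≈ -3652.8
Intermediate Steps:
U(M) = -⅓ - M²/9 (U(M) = -(M*M + 3)/9 = -(M² + 3)/9 = -(3 + M²)/9 = -⅓ - M²/9)
q(A) = 2*A
c(P) = 304/(9*P) (c(P) = -8*2*(-⅓ - ⅑*(-4)²)/P = -8*2*(-⅓ - ⅑*16)/P = -8*2*(-⅓ - 16/9)/P = -8*2*(-19/9)/P = -(-304)/(9*P) = 304/(9*P))
c(7)*(-757) = ((304/9)/7)*(-757) = ((304/9)*(⅐))*(-757) = (304/63)*(-757) = -230128/63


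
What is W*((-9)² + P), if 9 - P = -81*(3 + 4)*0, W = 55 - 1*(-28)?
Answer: 7470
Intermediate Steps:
W = 83 (W = 55 + 28 = 83)
P = 9 (P = 9 - (-81)*(3 + 4)*0 = 9 - (-81)*7*0 = 9 - (-81)*0 = 9 - 1*0 = 9 + 0 = 9)
W*((-9)² + P) = 83*((-9)² + 9) = 83*(81 + 9) = 83*90 = 7470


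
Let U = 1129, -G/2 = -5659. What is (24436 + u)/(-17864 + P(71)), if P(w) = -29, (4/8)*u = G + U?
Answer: -49330/17893 ≈ -2.7569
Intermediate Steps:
G = 11318 (G = -2*(-5659) = 11318)
u = 24894 (u = 2*(11318 + 1129) = 2*12447 = 24894)
(24436 + u)/(-17864 + P(71)) = (24436 + 24894)/(-17864 - 29) = 49330/(-17893) = 49330*(-1/17893) = -49330/17893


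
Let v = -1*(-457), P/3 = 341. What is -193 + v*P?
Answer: 467318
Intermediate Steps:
P = 1023 (P = 3*341 = 1023)
v = 457
-193 + v*P = -193 + 457*1023 = -193 + 467511 = 467318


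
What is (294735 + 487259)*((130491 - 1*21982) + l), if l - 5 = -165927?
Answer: -44896621522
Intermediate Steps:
l = -165922 (l = 5 - 165927 = -165922)
(294735 + 487259)*((130491 - 1*21982) + l) = (294735 + 487259)*((130491 - 1*21982) - 165922) = 781994*((130491 - 21982) - 165922) = 781994*(108509 - 165922) = 781994*(-57413) = -44896621522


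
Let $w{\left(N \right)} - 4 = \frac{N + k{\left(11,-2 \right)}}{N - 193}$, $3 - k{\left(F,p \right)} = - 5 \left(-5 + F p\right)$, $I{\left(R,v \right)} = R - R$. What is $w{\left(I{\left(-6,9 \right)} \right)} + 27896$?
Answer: $\frac{5384832}{193} \approx 27901.0$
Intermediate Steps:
$I{\left(R,v \right)} = 0$
$k{\left(F,p \right)} = -22 + 5 F p$ ($k{\left(F,p \right)} = 3 - - 5 \left(-5 + F p\right) = 3 - \left(25 - 5 F p\right) = 3 + \left(-25 + 5 F p\right) = -22 + 5 F p$)
$w{\left(N \right)} = 4 + \frac{-132 + N}{-193 + N}$ ($w{\left(N \right)} = 4 + \frac{N + \left(-22 + 5 \cdot 11 \left(-2\right)\right)}{N - 193} = 4 + \frac{N - 132}{-193 + N} = 4 + \frac{-132 + N}{-193 + N}$)
$w{\left(I{\left(-6,9 \right)} \right)} + 27896 = \frac{-904 + 5 \cdot 0}{-193 + 0} + 27896 = \frac{-904 + 0}{-193} + 27896 = \left(- \frac{1}{193}\right) \left(-904\right) + 27896 = \frac{904}{193} + 27896 = \frac{5384832}{193}$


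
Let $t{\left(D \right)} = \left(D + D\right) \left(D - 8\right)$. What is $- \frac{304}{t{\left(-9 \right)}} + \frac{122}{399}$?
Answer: $- \frac{13994}{20349} \approx -0.6877$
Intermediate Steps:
$t{\left(D \right)} = 2 D \left(-8 + D\right)$
$- \frac{304}{t{\left(-9 \right)}} + \frac{122}{399} = - \frac{304}{2 \left(-9\right) \left(-8 - 9\right)} + \frac{122}{399} = - \frac{304}{2 \left(-9\right) \left(-17\right)} + 122 \cdot \frac{1}{399} = - \frac{304}{306} + \frac{122}{399} = \left(-304\right) \frac{1}{306} + \frac{122}{399} = - \frac{152}{153} + \frac{122}{399} = - \frac{13994}{20349}$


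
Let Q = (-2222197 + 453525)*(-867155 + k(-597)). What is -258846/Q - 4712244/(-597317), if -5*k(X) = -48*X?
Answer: 18187487071258688649/2305418701965694672 ≈ 7.8890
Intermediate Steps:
k(X) = 48*X/5 (k(X) = -(-48)*X/5 = 48*X/5)
Q = 7719246905632/5 (Q = (-2222197 + 453525)*(-867155 + (48/5)*(-597)) = -1768672*(-867155 - 28656/5) = -1768672*(-4364431/5) = 7719246905632/5 ≈ 1.5438e+12)
-258846/Q - 4712244/(-597317) = -258846/7719246905632/5 - 4712244/(-597317) = -258846*5/7719246905632 - 4712244*(-1/597317) = -647115/3859623452816 + 4712244/597317 = 18187487071258688649/2305418701965694672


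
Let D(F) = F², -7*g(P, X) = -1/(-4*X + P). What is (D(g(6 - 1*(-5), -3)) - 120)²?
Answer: 9675328449361/671898241 ≈ 14400.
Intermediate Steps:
g(P, X) = 1/(7*(P - 4*X)) (g(P, X) = -(-1)/(7*(-4*X + P)) = -(-1)/(7*(P - 4*X)) = 1/(7*(P - 4*X)))
(D(g(6 - 1*(-5), -3)) - 120)² = ((1/(7*((6 - 1*(-5)) - 4*(-3))))² - 120)² = ((1/(7*((6 + 5) + 12)))² - 120)² = ((1/(7*(11 + 12)))² - 120)² = (((⅐)/23)² - 120)² = (((⅐)*(1/23))² - 120)² = ((1/161)² - 120)² = (1/25921 - 120)² = (-3110519/25921)² = 9675328449361/671898241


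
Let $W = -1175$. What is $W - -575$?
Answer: $-600$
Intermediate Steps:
$W - -575 = -1175 - -575 = -1175 + 575 = -600$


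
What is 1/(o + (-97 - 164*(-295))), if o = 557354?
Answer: 1/605637 ≈ 1.6512e-6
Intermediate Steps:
1/(o + (-97 - 164*(-295))) = 1/(557354 + (-97 - 164*(-295))) = 1/(557354 + (-97 + 48380)) = 1/(557354 + 48283) = 1/605637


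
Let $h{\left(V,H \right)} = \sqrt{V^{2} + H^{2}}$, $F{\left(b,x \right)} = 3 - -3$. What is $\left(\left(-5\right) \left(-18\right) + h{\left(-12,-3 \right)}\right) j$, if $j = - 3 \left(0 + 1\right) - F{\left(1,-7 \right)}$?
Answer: $-810 - 27 \sqrt{17} \approx -921.32$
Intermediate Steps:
$F{\left(b,x \right)} = 6$ ($F{\left(b,x \right)} = 3 + 3 = 6$)
$h{\left(V,H \right)} = \sqrt{H^{2} + V^{2}}$
$j = -9$ ($j = - 3 \left(0 + 1\right) - 6 = \left(-3\right) 1 - 6 = -3 - 6 = -9$)
$\left(\left(-5\right) \left(-18\right) + h{\left(-12,-3 \right)}\right) j = \left(\left(-5\right) \left(-18\right) + \sqrt{\left(-3\right)^{2} + \left(-12\right)^{2}}\right) \left(-9\right) = \left(90 + \sqrt{9 + 144}\right) \left(-9\right) = \left(90 + \sqrt{153}\right) \left(-9\right) = \left(90 + 3 \sqrt{17}\right) \left(-9\right) = -810 - 27 \sqrt{17}$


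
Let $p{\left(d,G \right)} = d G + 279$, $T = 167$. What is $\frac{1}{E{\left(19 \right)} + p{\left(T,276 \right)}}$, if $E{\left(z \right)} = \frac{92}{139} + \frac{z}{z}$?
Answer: $\frac{139}{6445800} \approx 2.1564 \cdot 10^{-5}$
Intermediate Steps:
$p{\left(d,G \right)} = 279 + G d$ ($p{\left(d,G \right)} = G d + 279 = 279 + G d$)
$E{\left(z \right)} = \frac{231}{139}$ ($E{\left(z \right)} = 92 \cdot \frac{1}{139} + 1 = \frac{92}{139} + 1 = \frac{231}{139}$)
$\frac{1}{E{\left(19 \right)} + p{\left(T,276 \right)}} = \frac{1}{\frac{231}{139} + \left(279 + 276 \cdot 167\right)} = \frac{1}{\frac{231}{139} + \left(279 + 46092\right)} = \frac{1}{\frac{231}{139} + 46371} = \frac{1}{\frac{6445800}{139}} = \frac{139}{6445800}$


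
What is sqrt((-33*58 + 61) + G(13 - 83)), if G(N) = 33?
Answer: 2*I*sqrt(455) ≈ 42.661*I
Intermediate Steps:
sqrt((-33*58 + 61) + G(13 - 83)) = sqrt((-33*58 + 61) + 33) = sqrt((-1914 + 61) + 33) = sqrt(-1853 + 33) = sqrt(-1820) = 2*I*sqrt(455)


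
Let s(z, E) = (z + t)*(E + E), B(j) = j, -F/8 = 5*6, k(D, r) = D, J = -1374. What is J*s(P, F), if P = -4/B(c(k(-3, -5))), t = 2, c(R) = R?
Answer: 2198400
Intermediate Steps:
F = -240 (F = -40*6 = -8*30 = -240)
P = 4/3 (P = -4/(-3) = -4*(-1/3) = 4/3 ≈ 1.3333)
s(z, E) = 2*E*(2 + z) (s(z, E) = (z + 2)*(E + E) = (2 + z)*(2*E) = 2*E*(2 + z))
J*s(P, F) = -2748*(-240)*(2 + 4/3) = -2748*(-240)*10/3 = -1374*(-1600) = 2198400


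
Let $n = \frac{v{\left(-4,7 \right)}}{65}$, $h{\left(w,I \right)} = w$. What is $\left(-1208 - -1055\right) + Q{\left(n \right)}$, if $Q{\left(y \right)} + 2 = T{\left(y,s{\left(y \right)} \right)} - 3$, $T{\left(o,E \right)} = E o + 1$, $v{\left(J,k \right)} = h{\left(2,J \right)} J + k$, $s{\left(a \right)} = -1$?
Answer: $- \frac{10204}{65} \approx -156.98$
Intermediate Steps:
$v{\left(J,k \right)} = k + 2 J$ ($v{\left(J,k \right)} = 2 J + k = k + 2 J$)
$n = - \frac{1}{65}$ ($n = \frac{7 + 2 \left(-4\right)}{65} = \left(7 - 8\right) \frac{1}{65} = \left(-1\right) \frac{1}{65} = - \frac{1}{65} \approx -0.015385$)
$T{\left(o,E \right)} = 1 + E o$
$Q{\left(y \right)} = -4 - y$ ($Q{\left(y \right)} = -2 - \left(2 + y\right) = -4 - y$)
$\left(-1208 - -1055\right) + Q{\left(n \right)} = \left(-1208 - -1055\right) - \frac{259}{65} = \left(-1208 + 1055\right) + \left(-4 + \frac{1}{65}\right) = -153 - \frac{259}{65} = - \frac{10204}{65}$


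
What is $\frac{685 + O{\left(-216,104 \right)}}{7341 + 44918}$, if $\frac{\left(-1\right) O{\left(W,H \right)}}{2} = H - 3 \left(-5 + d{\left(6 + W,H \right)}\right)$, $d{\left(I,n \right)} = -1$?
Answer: $\frac{441}{52259} \approx 0.0084387$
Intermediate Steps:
$O{\left(W,H \right)} = -36 - 2 H$ ($O{\left(W,H \right)} = - 2 \left(H - 3 \left(-5 - 1\right)\right) = - 2 \left(H - -18\right) = - 2 \left(H + 18\right) = - 2 \left(18 + H\right) = -36 - 2 H$)
$\frac{685 + O{\left(-216,104 \right)}}{7341 + 44918} = \frac{685 - 244}{7341 + 44918} = \frac{685 - 244}{52259} = \left(685 - 244\right) \frac{1}{52259} = 441 \cdot \frac{1}{52259} = \frac{441}{52259}$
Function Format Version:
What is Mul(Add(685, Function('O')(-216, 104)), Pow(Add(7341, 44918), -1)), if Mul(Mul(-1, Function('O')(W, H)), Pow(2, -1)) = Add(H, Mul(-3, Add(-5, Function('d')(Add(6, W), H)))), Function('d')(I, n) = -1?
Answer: Rational(441, 52259) ≈ 0.0084387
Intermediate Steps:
Function('O')(W, H) = Add(-36, Mul(-2, H)) (Function('O')(W, H) = Mul(-2, Add(H, Mul(-3, Add(-5, -1)))) = Mul(-2, Add(H, Mul(-3, -6))) = Mul(-2, Add(H, 18)) = Mul(-2, Add(18, H)) = Add(-36, Mul(-2, H)))
Mul(Add(685, Function('O')(-216, 104)), Pow(Add(7341, 44918), -1)) = Mul(Add(685, Add(-36, Mul(-2, 104))), Pow(Add(7341, 44918), -1)) = Mul(Add(685, Add(-36, -208)), Pow(52259, -1)) = Mul(Add(685, -244), Rational(1, 52259)) = Mul(441, Rational(1, 52259)) = Rational(441, 52259)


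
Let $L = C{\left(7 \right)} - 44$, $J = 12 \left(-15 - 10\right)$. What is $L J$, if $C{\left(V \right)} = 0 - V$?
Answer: $15300$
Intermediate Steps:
$C{\left(V \right)} = - V$
$J = -300$ ($J = 12 \left(-25\right) = -300$)
$L = -51$ ($L = \left(-1\right) 7 - 44 = -7 - 44 = -51$)
$L J = \left(-51\right) \left(-300\right) = 15300$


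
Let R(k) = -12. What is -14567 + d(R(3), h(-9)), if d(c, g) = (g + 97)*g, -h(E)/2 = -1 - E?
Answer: -15863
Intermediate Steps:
h(E) = 2 + 2*E (h(E) = -2*(-1 - E) = 2 + 2*E)
d(c, g) = g*(97 + g) (d(c, g) = (97 + g)*g = g*(97 + g))
-14567 + d(R(3), h(-9)) = -14567 + (2 + 2*(-9))*(97 + (2 + 2*(-9))) = -14567 + (2 - 18)*(97 + (2 - 18)) = -14567 - 16*(97 - 16) = -14567 - 16*81 = -14567 - 1296 = -15863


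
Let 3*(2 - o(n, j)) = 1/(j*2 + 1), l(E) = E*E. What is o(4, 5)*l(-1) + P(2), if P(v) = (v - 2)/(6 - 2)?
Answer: 65/33 ≈ 1.9697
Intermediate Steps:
P(v) = -½ + v/4 (P(v) = (-2 + v)/4 = (-2 + v)*(¼) = -½ + v/4)
l(E) = E²
o(n, j) = 2 - 1/(3*(1 + 2*j)) (o(n, j) = 2 - 1/(3*(j*2 + 1)) = 2 - 1/(3*(2*j + 1)) = 2 - 1/(3*(1 + 2*j)))
o(4, 5)*l(-1) + P(2) = ((5 + 12*5)/(3*(1 + 2*5)))*(-1)² + (-½ + (¼)*2) = ((5 + 60)/(3*(1 + 10)))*1 + (-½ + ½) = ((⅓)*65/11)*1 + 0 = ((⅓)*(1/11)*65)*1 + 0 = (65/33)*1 + 0 = 65/33 + 0 = 65/33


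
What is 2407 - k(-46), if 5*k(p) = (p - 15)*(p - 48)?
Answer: 6301/5 ≈ 1260.2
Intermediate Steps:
k(p) = (-48 + p)*(-15 + p)/5 (k(p) = ((p - 15)*(p - 48))/5 = ((-15 + p)*(-48 + p))/5 = ((-48 + p)*(-15 + p))/5 = (-48 + p)*(-15 + p)/5)
2407 - k(-46) = 2407 - (144 - 63/5*(-46) + (1/5)*(-46)**2) = 2407 - (144 + 2898/5 + (1/5)*2116) = 2407 - (144 + 2898/5 + 2116/5) = 2407 - 1*5734/5 = 2407 - 5734/5 = 6301/5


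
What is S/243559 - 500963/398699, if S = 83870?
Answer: -88575162187/97106729741 ≈ -0.91214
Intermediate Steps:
S/243559 - 500963/398699 = 83870/243559 - 500963/398699 = -88575162187/97106729741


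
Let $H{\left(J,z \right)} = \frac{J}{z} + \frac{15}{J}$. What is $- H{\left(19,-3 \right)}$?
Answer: $\frac{316}{57} \approx 5.5439$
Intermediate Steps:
$H{\left(J,z \right)} = \frac{15}{J} + \frac{J}{z}$
$- H{\left(19,-3 \right)} = - (\frac{15}{19} + \frac{19}{-3}) = - (15 \cdot \frac{1}{19} + 19 \left(- \frac{1}{3}\right)) = - (\frac{15}{19} - \frac{19}{3}) = \left(-1\right) \left(- \frac{316}{57}\right) = \frac{316}{57}$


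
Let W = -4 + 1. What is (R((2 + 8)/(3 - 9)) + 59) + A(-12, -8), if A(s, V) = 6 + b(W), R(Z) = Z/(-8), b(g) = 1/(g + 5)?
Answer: 1577/24 ≈ 65.708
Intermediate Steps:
W = -3
b(g) = 1/(5 + g)
R(Z) = -Z/8 (R(Z) = Z*(-⅛) = -Z/8)
A(s, V) = 13/2 (A(s, V) = 6 + 1/(5 - 3) = 6 + 1/2 = 6 + ½ = 13/2)
(R((2 + 8)/(3 - 9)) + 59) + A(-12, -8) = (-(2 + 8)/(8*(3 - 9)) + 59) + 13/2 = (-5/(4*(-6)) + 59) + 13/2 = (-5*(-1)/(4*6) + 59) + 13/2 = (-⅛*(-5/3) + 59) + 13/2 = (5/24 + 59) + 13/2 = 1421/24 + 13/2 = 1577/24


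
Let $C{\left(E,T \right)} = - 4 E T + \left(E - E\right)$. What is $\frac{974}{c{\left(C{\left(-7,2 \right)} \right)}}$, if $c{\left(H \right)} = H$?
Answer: $\frac{487}{28} \approx 17.393$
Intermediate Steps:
$C{\left(E,T \right)} = - 4 E T$ ($C{\left(E,T \right)} = - 4 E T + 0 = - 4 E T$)
$\frac{974}{c{\left(C{\left(-7,2 \right)} \right)}} = \frac{974}{\left(-4\right) \left(-7\right) 2} = \frac{974}{56} = 974 \cdot \frac{1}{56} = \frac{487}{28}$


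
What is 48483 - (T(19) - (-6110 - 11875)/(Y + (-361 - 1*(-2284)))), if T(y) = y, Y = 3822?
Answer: 18560513/383 ≈ 48461.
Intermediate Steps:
48483 - (T(19) - (-6110 - 11875)/(Y + (-361 - 1*(-2284)))) = 48483 - (19 - (-6110 - 11875)/(3822 + (-361 - 1*(-2284)))) = 48483 - (19 - (-17985)/(3822 + (-361 + 2284))) = 48483 - (19 - (-17985)/(3822 + 1923)) = 48483 - (19 - (-17985)/5745) = 48483 - (19 - 1*(-1199/383)) = 48483 - (19 + 1199/383) = 48483 - 1*8476/383 = 48483 - 8476/383 = 18560513/383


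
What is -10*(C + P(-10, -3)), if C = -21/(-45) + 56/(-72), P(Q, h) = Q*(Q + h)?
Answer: -11672/9 ≈ -1296.9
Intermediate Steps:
C = -14/45 (C = -21*(-1/45) + 56*(-1/72) = 7/15 - 7/9 = -14/45 ≈ -0.31111)
-10*(C + P(-10, -3)) = -10*(-14/45 - 10*(-10 - 3)) = -10*(-14/45 - 10*(-13)) = -10*(-14/45 + 130) = -10*5836/45 = -11672/9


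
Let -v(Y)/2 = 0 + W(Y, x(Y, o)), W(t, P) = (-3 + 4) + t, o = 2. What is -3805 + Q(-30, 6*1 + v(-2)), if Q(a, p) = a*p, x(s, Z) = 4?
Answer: -4045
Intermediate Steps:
W(t, P) = 1 + t
v(Y) = -2 - 2*Y (v(Y) = -2*(0 + (1 + Y)) = -2*(1 + Y) = -2 - 2*Y)
-3805 + Q(-30, 6*1 + v(-2)) = -3805 - 30*(6*1 + (-2 - 2*(-2))) = -3805 - 30*(6 + (-2 + 4)) = -3805 - 30*(6 + 2) = -3805 - 30*8 = -3805 - 240 = -4045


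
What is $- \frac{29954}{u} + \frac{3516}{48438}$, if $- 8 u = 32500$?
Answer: $\frac{37569118}{5045625} \approx 7.4459$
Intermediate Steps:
$u = - \frac{8125}{2}$ ($u = \left(- \frac{1}{8}\right) 32500 = - \frac{8125}{2} \approx -4062.5$)
$- \frac{29954}{u} + \frac{3516}{48438} = - \frac{29954}{- \frac{8125}{2}} + \frac{3516}{48438} = \left(-29954\right) \left(- \frac{2}{8125}\right) + 3516 \cdot \frac{1}{48438} = \frac{59908}{8125} + \frac{586}{8073} = \frac{37569118}{5045625}$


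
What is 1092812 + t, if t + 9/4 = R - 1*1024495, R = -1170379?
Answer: -4408257/4 ≈ -1.1021e+6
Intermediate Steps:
t = -8779505/4 (t = -9/4 + (-1170379 - 1*1024495) = -9/4 + (-1170379 - 1024495) = -9/4 - 2194874 = -8779505/4 ≈ -2.1949e+6)
1092812 + t = 1092812 - 8779505/4 = -4408257/4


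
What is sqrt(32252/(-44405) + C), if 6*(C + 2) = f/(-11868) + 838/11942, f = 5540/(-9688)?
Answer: I*sqrt(804475463009367192573803607985)/544380532844820 ≈ 1.6476*I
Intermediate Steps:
f = -1385/2422 (f = 5540*(-1/9688) = -1385/2422 ≈ -0.57184)
C = -292504881019/147113306928 (C = -2 + (-1385/2422/(-11868) + 838/11942)/6 = -2 + (-1385/2422*(-1/11868) + 838*(1/11942))/6 = -2 + (1385/28744296 + 419/5971)/6 = -2 + (1/6)*(1721732837/24518884488) = -2 + 1721732837/147113306928 = -292504881019/147113306928 ≈ -1.9883)
sqrt(32252/(-44405) + C) = sqrt(32252/(-44405) - 292504881019/147113306928) = sqrt(32252*(-1/44405) - 292504881019/147113306928) = sqrt(-32252/44405 - 292504881019/147113306928) = sqrt(-17733377616690551/6532566394137840) = I*sqrt(804475463009367192573803607985)/544380532844820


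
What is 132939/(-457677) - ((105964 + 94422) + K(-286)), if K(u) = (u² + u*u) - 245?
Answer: -18496929020/50853 ≈ -3.6373e+5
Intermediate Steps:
K(u) = -245 + 2*u² (K(u) = (u² + u²) - 245 = 2*u² - 245 = -245 + 2*u²)
132939/(-457677) - ((105964 + 94422) + K(-286)) = 132939/(-457677) - ((105964 + 94422) + (-245 + 2*(-286)²)) = 132939*(-1/457677) - (200386 + (-245 + 2*81796)) = -14771/50853 - (200386 + (-245 + 163592)) = -14771/50853 - (200386 + 163347) = -14771/50853 - 1*363733 = -14771/50853 - 363733 = -18496929020/50853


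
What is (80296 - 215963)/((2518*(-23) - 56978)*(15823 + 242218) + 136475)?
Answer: 135667/29646710097 ≈ 4.5761e-6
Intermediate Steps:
(80296 - 215963)/((2518*(-23) - 56978)*(15823 + 242218) + 136475) = -135667/((-57914 - 56978)*258041 + 136475) = -135667/(-114892*258041 + 136475) = -135667/(-29646846572 + 136475) = -135667/(-29646710097) = -135667*(-1/29646710097) = 135667/29646710097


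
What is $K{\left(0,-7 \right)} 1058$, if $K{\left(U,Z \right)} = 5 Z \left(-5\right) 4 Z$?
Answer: $-5184200$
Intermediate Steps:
$K{\left(U,Z \right)} = - 100 Z^{2}$ ($K{\left(U,Z \right)} = - 25 Z 4 Z = - 100 Z Z = - 100 Z^{2}$)
$K{\left(0,-7 \right)} 1058 = - 100 \left(-7\right)^{2} \cdot 1058 = \left(-100\right) 49 \cdot 1058 = \left(-4900\right) 1058 = -5184200$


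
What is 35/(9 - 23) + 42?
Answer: 79/2 ≈ 39.500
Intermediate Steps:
35/(9 - 23) + 42 = 35/(-14) + 42 = 35*(-1/14) + 42 = -5/2 + 42 = 79/2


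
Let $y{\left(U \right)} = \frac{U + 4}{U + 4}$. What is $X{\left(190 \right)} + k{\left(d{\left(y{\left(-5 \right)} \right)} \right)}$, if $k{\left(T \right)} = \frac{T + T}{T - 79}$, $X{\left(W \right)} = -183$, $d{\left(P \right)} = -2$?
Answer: $- \frac{14819}{81} \approx -182.95$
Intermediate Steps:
$y{\left(U \right)} = 1$ ($y{\left(U \right)} = \frac{4 + U}{4 + U} = 1$)
$k{\left(T \right)} = \frac{2 T}{-79 + T}$
$X{\left(190 \right)} + k{\left(d{\left(y{\left(-5 \right)} \right)} \right)} = -183 + 2 \left(-2\right) \frac{1}{-79 - 2} = -183 + 2 \left(-2\right) \frac{1}{-81} = -183 + 2 \left(-2\right) \left(- \frac{1}{81}\right) = -183 + \frac{4}{81} = - \frac{14819}{81}$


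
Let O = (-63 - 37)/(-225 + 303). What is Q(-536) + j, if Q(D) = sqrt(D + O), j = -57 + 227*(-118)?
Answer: -26843 + I*sqrt(817206)/39 ≈ -26843.0 + 23.179*I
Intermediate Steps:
O = -50/39 (O = -100/78 = -100*1/78 = -50/39 ≈ -1.2821)
j = -26843 (j = -57 - 26786 = -26843)
Q(D) = sqrt(-50/39 + D) (Q(D) = sqrt(D - 50/39) = sqrt(-50/39 + D))
Q(-536) + j = sqrt(-1950 + 1521*(-536))/39 - 26843 = sqrt(-1950 - 815256)/39 - 26843 = sqrt(-817206)/39 - 26843 = (I*sqrt(817206))/39 - 26843 = I*sqrt(817206)/39 - 26843 = -26843 + I*sqrt(817206)/39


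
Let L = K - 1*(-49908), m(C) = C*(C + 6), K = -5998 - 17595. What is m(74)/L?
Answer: 1184/5263 ≈ 0.22497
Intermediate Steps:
K = -23593
m(C) = C*(6 + C)
L = 26315 (L = -23593 - 1*(-49908) = -23593 + 49908 = 26315)
m(74)/L = (74*(6 + 74))/26315 = (74*80)*(1/26315) = 5920*(1/26315) = 1184/5263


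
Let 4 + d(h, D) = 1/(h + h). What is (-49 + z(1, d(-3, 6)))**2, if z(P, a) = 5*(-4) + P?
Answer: 4624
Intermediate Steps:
d(h, D) = -4 + 1/(2*h) (d(h, D) = -4 + 1/(h + h) = -4 + 1/(2*h))
z(P, a) = -20 + P
(-49 + z(1, d(-3, 6)))**2 = (-49 + (-20 + 1))**2 = (-49 - 19)**2 = (-68)**2 = 4624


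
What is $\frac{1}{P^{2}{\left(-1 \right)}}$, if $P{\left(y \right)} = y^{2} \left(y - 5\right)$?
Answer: $\frac{1}{36} \approx 0.027778$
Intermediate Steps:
$P{\left(y \right)} = y^{2} \left(-5 + y\right)$
$\frac{1}{P^{2}{\left(-1 \right)}} = \frac{1}{\left(\left(-1\right)^{2} \left(-5 - 1\right)\right)^{2}} = \frac{1}{\left(1 \left(-6\right)\right)^{2}} = \frac{1}{\left(-6\right)^{2}} = \frac{1}{36}$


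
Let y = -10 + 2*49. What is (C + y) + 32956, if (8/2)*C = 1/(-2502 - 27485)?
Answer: 3963561711/119948 ≈ 33044.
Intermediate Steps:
C = -1/119948 (C = 1/(4*(-2502 - 27485)) = (1/4)/(-29987) = (1/4)*(-1/29987) = -1/119948 ≈ -8.3370e-6)
y = 88 (y = -10 + 98 = 88)
(C + y) + 32956 = (-1/119948 + 88) + 32956 = 10555423/119948 + 32956 = 3963561711/119948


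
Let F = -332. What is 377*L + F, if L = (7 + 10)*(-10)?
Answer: -64422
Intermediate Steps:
L = -170 (L = 17*(-10) = -170)
377*L + F = 377*(-170) - 332 = -64090 - 332 = -64422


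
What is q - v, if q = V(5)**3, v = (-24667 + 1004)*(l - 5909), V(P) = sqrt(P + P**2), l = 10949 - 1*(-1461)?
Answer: 153833163 + 30*sqrt(30) ≈ 1.5383e+8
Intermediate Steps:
l = 12410 (l = 10949 + 1461 = 12410)
v = -153833163 (v = (-24667 + 1004)*(12410 - 5909) = -23663*6501 = -153833163)
q = 30*sqrt(30) (q = (sqrt(5*(1 + 5)))**3 = (sqrt(5*6))**3 = (sqrt(30))**3 = 30*sqrt(30) ≈ 164.32)
q - v = 30*sqrt(30) - 1*(-153833163) = 30*sqrt(30) + 153833163 = 153833163 + 30*sqrt(30)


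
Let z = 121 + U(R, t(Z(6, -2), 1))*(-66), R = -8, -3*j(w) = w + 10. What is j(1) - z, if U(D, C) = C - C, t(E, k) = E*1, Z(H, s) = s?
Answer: -374/3 ≈ -124.67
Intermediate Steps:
j(w) = -10/3 - w/3 (j(w) = -(w + 10)/3 = -(10 + w)/3 = -10/3 - w/3)
t(E, k) = E
U(D, C) = 0
z = 121 (z = 121 + 0*(-66) = 121 + 0 = 121)
j(1) - z = (-10/3 - ⅓*1) - 1*121 = (-10/3 - ⅓) - 121 = -11/3 - 121 = -374/3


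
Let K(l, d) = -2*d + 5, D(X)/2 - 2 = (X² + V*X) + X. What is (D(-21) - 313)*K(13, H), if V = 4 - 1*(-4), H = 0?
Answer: 975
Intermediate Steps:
V = 8 (V = 4 + 4 = 8)
D(X) = 4 + 2*X² + 18*X (D(X) = 4 + 2*((X² + 8*X) + X) = 4 + 2*(X² + 9*X) = 4 + (2*X² + 18*X) = 4 + 2*X² + 18*X)
K(l, d) = 5 - 2*d
(D(-21) - 313)*K(13, H) = ((4 + 2*(-21)² + 18*(-21)) - 313)*(5 - 2*0) = ((4 + 2*441 - 378) - 313)*(5 + 0) = ((4 + 882 - 378) - 313)*5 = (508 - 313)*5 = 195*5 = 975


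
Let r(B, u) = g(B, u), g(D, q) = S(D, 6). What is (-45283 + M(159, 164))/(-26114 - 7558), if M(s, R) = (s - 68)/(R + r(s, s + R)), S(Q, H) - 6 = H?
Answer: 7969717/5926272 ≈ 1.3448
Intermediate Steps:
S(Q, H) = 6 + H
g(D, q) = 12 (g(D, q) = 6 + 6 = 12)
r(B, u) = 12
M(s, R) = (-68 + s)/(12 + R) (M(s, R) = (s - 68)/(R + 12) = (-68 + s)/(12 + R))
(-45283 + M(159, 164))/(-26114 - 7558) = (-45283 + (-68 + 159)/(12 + 164))/(-26114 - 7558) = (-45283 + 91/176)/(-33672) = (-45283 + (1/176)*91)*(-1/33672) = (-45283 + 91/176)*(-1/33672) = -7969717/176*(-1/33672) = 7969717/5926272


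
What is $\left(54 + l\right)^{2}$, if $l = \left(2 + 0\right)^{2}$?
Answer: $3364$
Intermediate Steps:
$l = 4$ ($l = 2^{2} = 4$)
$\left(54 + l\right)^{2} = \left(54 + 4\right)^{2} = 58^{2} = 3364$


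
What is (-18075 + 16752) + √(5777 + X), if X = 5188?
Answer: -1323 + √10965 ≈ -1218.3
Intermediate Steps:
(-18075 + 16752) + √(5777 + X) = (-18075 + 16752) + √(5777 + 5188) = -1323 + √10965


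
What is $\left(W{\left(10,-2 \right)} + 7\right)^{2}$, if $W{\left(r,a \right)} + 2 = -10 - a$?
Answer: $9$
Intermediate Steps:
$W{\left(r,a \right)} = -12 - a$ ($W{\left(r,a \right)} = -2 - \left(10 + a\right) = -12 - a$)
$\left(W{\left(10,-2 \right)} + 7\right)^{2} = \left(\left(-12 - -2\right) + 7\right)^{2} = \left(\left(-12 + 2\right) + 7\right)^{2} = \left(-10 + 7\right)^{2} = \left(-3\right)^{2} = 9$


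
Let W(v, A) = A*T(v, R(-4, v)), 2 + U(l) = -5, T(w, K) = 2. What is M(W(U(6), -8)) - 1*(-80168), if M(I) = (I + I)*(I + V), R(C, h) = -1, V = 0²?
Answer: 80680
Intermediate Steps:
V = 0
U(l) = -7 (U(l) = -2 - 5 = -7)
W(v, A) = 2*A (W(v, A) = A*2 = 2*A)
M(I) = 2*I² (M(I) = (I + I)*(I + 0) = (2*I)*I = 2*I²)
M(W(U(6), -8)) - 1*(-80168) = 2*(2*(-8))² - 1*(-80168) = 2*(-16)² + 80168 = 2*256 + 80168 = 512 + 80168 = 80680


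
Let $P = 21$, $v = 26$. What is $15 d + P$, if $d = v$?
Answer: $411$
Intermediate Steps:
$d = 26$
$15 d + P = 15 \cdot 26 + 21 = 390 + 21 = 411$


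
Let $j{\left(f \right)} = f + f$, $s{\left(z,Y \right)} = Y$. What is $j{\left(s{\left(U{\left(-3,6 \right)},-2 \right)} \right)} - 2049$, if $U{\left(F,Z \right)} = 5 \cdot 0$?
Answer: $-2053$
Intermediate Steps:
$U{\left(F,Z \right)} = 0$
$j{\left(f \right)} = 2 f$
$j{\left(s{\left(U{\left(-3,6 \right)},-2 \right)} \right)} - 2049 = 2 \left(-2\right) - 2049 = -4 - 2049 = -2053$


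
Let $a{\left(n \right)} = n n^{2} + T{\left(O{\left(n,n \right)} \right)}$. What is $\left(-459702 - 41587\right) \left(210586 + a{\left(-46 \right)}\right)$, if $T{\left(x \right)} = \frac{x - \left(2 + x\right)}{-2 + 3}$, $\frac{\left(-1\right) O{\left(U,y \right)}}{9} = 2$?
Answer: $-56769976672$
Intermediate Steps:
$O{\left(U,y \right)} = -18$ ($O{\left(U,y \right)} = \left(-9\right) 2 = -18$)
$T{\left(x \right)} = -2$ ($T{\left(x \right)} = - \frac{2}{1} = \left(-2\right) 1 = -2$)
$a{\left(n \right)} = -2 + n^{3}$ ($a{\left(n \right)} = n n^{2} - 2 = n^{3} - 2 = -2 + n^{3}$)
$\left(-459702 - 41587\right) \left(210586 + a{\left(-46 \right)}\right) = \left(-459702 - 41587\right) \left(210586 + \left(-2 + \left(-46\right)^{3}\right)\right) = - 501289 \left(210586 - 97338\right) = \left(-501289\right) 113248 = -56769976672$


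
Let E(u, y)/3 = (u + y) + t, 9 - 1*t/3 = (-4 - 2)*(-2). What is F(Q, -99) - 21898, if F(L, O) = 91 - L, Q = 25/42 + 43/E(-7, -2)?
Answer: -4121485/189 ≈ -21807.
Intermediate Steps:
t = -9 (t = 27 - 3*(-4 - 2)*(-2) = 27 - (-18)*(-2) = 27 - 3*12 = 27 - 36 = -9)
E(u, y) = -27 + 3*u + 3*y (E(u, y) = 3*((u + y) - 9) = 3*(-9 + u + y) = -27 + 3*u + 3*y)
Q = -38/189 (Q = 25/42 + 43/(-27 + 3*(-7) + 3*(-2)) = 25*(1/42) + 43/(-27 - 21 - 6) = 25/42 + 43/(-54) = 25/42 + 43*(-1/54) = 25/42 - 43/54 = -38/189 ≈ -0.20106)
F(Q, -99) - 21898 = (91 - 1*(-38/189)) - 21898 = (91 + 38/189) - 21898 = 17237/189 - 21898 = -4121485/189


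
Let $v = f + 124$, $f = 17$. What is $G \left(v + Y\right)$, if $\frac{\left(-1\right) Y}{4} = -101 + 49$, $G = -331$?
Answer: $-115519$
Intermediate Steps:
$v = 141$ ($v = 17 + 124 = 141$)
$Y = 208$ ($Y = - 4 \left(-101 + 49\right) = \left(-4\right) \left(-52\right) = 208$)
$G \left(v + Y\right) = - 331 \left(141 + 208\right) = \left(-331\right) 349 = -115519$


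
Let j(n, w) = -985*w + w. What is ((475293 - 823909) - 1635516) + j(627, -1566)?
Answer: -443188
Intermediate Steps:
j(n, w) = -984*w
((475293 - 823909) - 1635516) + j(627, -1566) = ((475293 - 823909) - 1635516) - 984*(-1566) = (-348616 - 1635516) + 1540944 = -1984132 + 1540944 = -443188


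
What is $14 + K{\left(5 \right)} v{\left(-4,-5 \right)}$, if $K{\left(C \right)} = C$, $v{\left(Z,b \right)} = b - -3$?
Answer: $4$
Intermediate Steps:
$v{\left(Z,b \right)} = 3 + b$ ($v{\left(Z,b \right)} = b + 3 = 3 + b$)
$14 + K{\left(5 \right)} v{\left(-4,-5 \right)} = 14 + 5 \left(3 - 5\right) = 14 + 5 \left(-2\right) = 14 - 10 = 4$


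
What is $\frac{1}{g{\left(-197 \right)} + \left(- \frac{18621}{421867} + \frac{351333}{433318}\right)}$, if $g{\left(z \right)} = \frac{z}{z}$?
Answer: $\frac{182802564706}{322949548939} \approx 0.56604$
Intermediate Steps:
$g{\left(z \right)} = 1$
$\frac{1}{g{\left(-197 \right)} + \left(- \frac{18621}{421867} + \frac{351333}{433318}\right)} = \frac{1}{1 + \left(- \frac{18621}{421867} + \frac{351333}{433318}\right)} = \frac{1}{1 + \frac{140146984233}{182802564706}} = \frac{1}{\frac{322949548939}{182802564706}} = \frac{182802564706}{322949548939}$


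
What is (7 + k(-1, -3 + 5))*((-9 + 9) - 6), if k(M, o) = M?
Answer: -36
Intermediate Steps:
(7 + k(-1, -3 + 5))*((-9 + 9) - 6) = (7 - 1)*((-9 + 9) - 6) = 6*(0 - 6) = 6*(-6) = -36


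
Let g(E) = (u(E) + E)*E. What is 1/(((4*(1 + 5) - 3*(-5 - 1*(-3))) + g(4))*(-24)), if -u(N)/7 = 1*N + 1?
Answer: 1/2256 ≈ 0.00044326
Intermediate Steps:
u(N) = -7 - 7*N (u(N) = -7*(1*N + 1) = -7*(N + 1) = -7*(1 + N) = -7 - 7*N)
g(E) = E*(-7 - 6*E) (g(E) = ((-7 - 7*E) + E)*E = (-7 - 6*E)*E = E*(-7 - 6*E))
1/(((4*(1 + 5) - 3*(-5 - 1*(-3))) + g(4))*(-24)) = 1/(((4*(1 + 5) - 3*(-5 - 1*(-3))) - 1*4*(7 + 6*4))*(-24)) = 1/(((4*6 - 3*(-5 + 3)) - 1*4*(7 + 24))*(-24)) = 1/(((24 - 3*(-2)) - 1*4*31)*(-24)) = 1/(((24 + 6) - 124)*(-24)) = 1/((30 - 124)*(-24)) = 1/(-94*(-24)) = 1/2256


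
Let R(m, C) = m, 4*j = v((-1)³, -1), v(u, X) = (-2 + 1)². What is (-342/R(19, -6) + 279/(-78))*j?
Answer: -561/104 ≈ -5.3942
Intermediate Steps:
v(u, X) = 1 (v(u, X) = (-1)² = 1)
j = ¼ (j = (¼)*1 = ¼ ≈ 0.25000)
(-342/R(19, -6) + 279/(-78))*j = (-342/19 + 279/(-78))*(¼) = (-342*1/19 + 279*(-1/78))*(¼) = (-18 - 93/26)*(¼) = -561/26*¼ = -561/104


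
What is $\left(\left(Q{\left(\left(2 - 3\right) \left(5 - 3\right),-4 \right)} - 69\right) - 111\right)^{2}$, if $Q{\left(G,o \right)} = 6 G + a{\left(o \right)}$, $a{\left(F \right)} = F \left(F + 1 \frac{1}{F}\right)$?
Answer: $30625$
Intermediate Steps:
$a{\left(F \right)} = F \left(F + \frac{1}{F}\right)$
$Q{\left(G,o \right)} = 1 + o^{2} + 6 G$ ($Q{\left(G,o \right)} = 6 G + \left(1 + o^{2}\right) = 1 + o^{2} + 6 G$)
$\left(\left(Q{\left(\left(2 - 3\right) \left(5 - 3\right),-4 \right)} - 69\right) - 111\right)^{2} = \left(\left(\left(1 + \left(-4\right)^{2} + 6 \left(2 - 3\right) \left(5 - 3\right)\right) - 69\right) - 111\right)^{2} = \left(\left(\left(1 + 16 + 6 \left(\left(-1\right) 2\right)\right) - 69\right) - 111\right)^{2} = \left(\left(\left(1 + 16 + 6 \left(-2\right)\right) - 69\right) - 111\right)^{2} = \left(\left(\left(1 + 16 - 12\right) - 69\right) - 111\right)^{2} = \left(\left(5 - 69\right) - 111\right)^{2} = \left(-64 - 111\right)^{2} = \left(-175\right)^{2} = 30625$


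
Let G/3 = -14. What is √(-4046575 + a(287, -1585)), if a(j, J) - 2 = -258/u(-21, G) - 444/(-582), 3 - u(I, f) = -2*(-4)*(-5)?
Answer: 3*I*√4230472737/97 ≈ 2011.6*I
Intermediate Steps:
G = -42 (G = 3*(-14) = -42)
u(I, f) = 43 (u(I, f) = 3 - (-2*(-4))*(-5) = 3 - 8*(-5) = 3 - 1*(-40) = 3 + 40 = 43)
a(j, J) = -314/97 (a(j, J) = 2 + (-258/43 - 444/(-582)) = 2 + (-258*1/43 - 444*(-1/582)) = 2 + (-6 + 74/97) = 2 - 508/97 = -314/97)
√(-4046575 + a(287, -1585)) = √(-4046575 - 314/97) = √(-392518089/97) = 3*I*√4230472737/97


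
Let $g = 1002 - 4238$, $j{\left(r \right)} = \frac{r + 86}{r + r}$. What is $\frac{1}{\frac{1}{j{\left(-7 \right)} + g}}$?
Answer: $- \frac{45383}{14} \approx -3241.6$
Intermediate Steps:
$j{\left(r \right)} = \frac{86 + r}{2 r}$
$g = -3236$ ($g = 1002 - 4238 = -3236$)
$\frac{1}{\frac{1}{j{\left(-7 \right)} + g}} = \frac{1}{\frac{1}{\frac{86 - 7}{2 \left(-7\right)} - 3236}} = \frac{1}{\frac{1}{\frac{1}{2} \left(- \frac{1}{7}\right) 79 - 3236}} = \frac{1}{\frac{1}{- \frac{79}{14} - 3236}} = \frac{1}{\frac{1}{- \frac{45383}{14}}} = \frac{1}{- \frac{14}{45383}} = - \frac{45383}{14}$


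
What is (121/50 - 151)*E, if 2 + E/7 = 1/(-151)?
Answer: 15756909/7550 ≈ 2087.0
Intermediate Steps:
E = -2121/151 (E = -14 + 7/(-151) = -14 + 7*(-1/151) = -14 - 7/151 = -2121/151 ≈ -14.046)
(121/50 - 151)*E = (121/50 - 151)*(-2121/151) = -7429/50*(-2121/151) = 15756909/7550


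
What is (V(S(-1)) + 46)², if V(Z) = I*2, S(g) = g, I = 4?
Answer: 2916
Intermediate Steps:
V(Z) = 8 (V(Z) = 4*2 = 8)
(V(S(-1)) + 46)² = (8 + 46)² = 54² = 2916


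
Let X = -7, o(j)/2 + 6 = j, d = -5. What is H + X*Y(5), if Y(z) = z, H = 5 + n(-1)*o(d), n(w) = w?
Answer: -8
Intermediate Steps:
o(j) = -12 + 2*j
H = 27 (H = 5 - (-12 + 2*(-5)) = 5 - (-12 - 10) = 5 - 1*(-22) = 5 + 22 = 27)
H + X*Y(5) = 27 - 7*5 = 27 - 35 = -8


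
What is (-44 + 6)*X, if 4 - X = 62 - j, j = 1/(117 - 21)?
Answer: 105773/48 ≈ 2203.6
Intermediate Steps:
j = 1/96 ≈ 0.010417
X = -5567/96 (X = 4 - (62 - 1*1/96) = 4 - (62 - 1/96) = 4 - 1*5951/96 = 4 - 5951/96 = -5567/96 ≈ -57.990)
(-44 + 6)*X = (-44 + 6)*(-5567/96) = -38*(-5567/96) = 105773/48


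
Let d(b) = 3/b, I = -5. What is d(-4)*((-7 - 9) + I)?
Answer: 63/4 ≈ 15.750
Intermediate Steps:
d(-4)*((-7 - 9) + I) = (3/(-4))*((-7 - 9) - 5) = (3*(-¼))*(-16 - 5) = -¾*(-21) = 63/4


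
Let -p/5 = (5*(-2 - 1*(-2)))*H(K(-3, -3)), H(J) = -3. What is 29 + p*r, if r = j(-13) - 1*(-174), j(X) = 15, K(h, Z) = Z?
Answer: 29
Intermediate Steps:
r = 189 (r = 15 - 1*(-174) = 15 + 174 = 189)
p = 0 (p = -5*5*(-2 - 1*(-2))*(-3) = -5*5*(-2 + 2)*(-3) = -5*5*0*(-3) = -0*(-3) = -5*0 = 0)
29 + p*r = 29 + 0*189 = 29 + 0 = 29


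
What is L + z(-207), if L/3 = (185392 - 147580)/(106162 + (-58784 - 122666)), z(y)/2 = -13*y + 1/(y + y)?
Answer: 6987737231/1298718 ≈ 5380.5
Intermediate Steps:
z(y) = 1/y - 26*y (z(y) = 2*(-13*y + 1/(y + y)) = 2*(-13*y + 1/(2*y)) = 2*(1/(2*y) - 13*y) = 1/y - 26*y)
L = -9453/6274 (L = 3*((185392 - 147580)/(106162 + (-58784 - 122666))) = 3*(37812/(106162 - 181450)) = 3*(37812/(-75288)) = 3*(37812*(-1/75288)) = 3*(-3151/6274) = -9453/6274 ≈ -1.5067)
L + z(-207) = -9453/6274 + (1/(-207) - 26*(-207)) = -9453/6274 + (-1/207 + 5382) = -9453/6274 + 1114073/207 = 6987737231/1298718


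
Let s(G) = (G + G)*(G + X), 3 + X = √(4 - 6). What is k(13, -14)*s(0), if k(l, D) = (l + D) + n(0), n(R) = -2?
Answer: 0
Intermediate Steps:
X = -3 + I*√2 (X = -3 + √(4 - 6) = -3 + √(-2) = -3 + I*√2 ≈ -3.0 + 1.4142*I)
k(l, D) = -2 + D + l (k(l, D) = (l + D) - 2 = (D + l) - 2 = -2 + D + l)
s(G) = 2*G*(-3 + G + I*√2) (s(G) = (G + G)*(G + (-3 + I*√2)) = (2*G)*(-3 + G + I*√2) = 2*G*(-3 + G + I*√2))
k(13, -14)*s(0) = (-2 - 14 + 13)*(2*0*(-3 + 0 + I*√2)) = -6*0*(-3 + I*√2) = -3*0 = 0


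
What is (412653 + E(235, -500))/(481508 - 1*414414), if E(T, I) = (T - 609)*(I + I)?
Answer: 786653/67094 ≈ 11.725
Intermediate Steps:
E(T, I) = 2*I*(-609 + T) (E(T, I) = (-609 + T)*(2*I) = 2*I*(-609 + T))
(412653 + E(235, -500))/(481508 - 1*414414) = (412653 + 2*(-500)*(-609 + 235))/(481508 - 1*414414) = (412653 + 2*(-500)*(-374))/(481508 - 414414) = (412653 + 374000)/67094 = 786653*(1/67094) = 786653/67094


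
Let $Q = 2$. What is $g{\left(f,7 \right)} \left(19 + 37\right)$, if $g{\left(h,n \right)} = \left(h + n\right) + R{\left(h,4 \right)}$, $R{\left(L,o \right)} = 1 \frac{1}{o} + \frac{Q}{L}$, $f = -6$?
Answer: $\frac{154}{3} \approx 51.333$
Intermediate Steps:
$R{\left(L,o \right)} = \frac{1}{o} + \frac{2}{L}$ ($R{\left(L,o \right)} = 1 \frac{1}{o} + \frac{2}{L} = \frac{1}{o} + \frac{2}{L}$)
$g{\left(h,n \right)} = \frac{1}{4} + h + n + \frac{2}{h}$ ($g{\left(h,n \right)} = \left(h + n\right) + \left(\frac{1}{4} + \frac{2}{h}\right) = \frac{1}{4} + h + n + \frac{2}{h}$)
$g{\left(f,7 \right)} \left(19 + 37\right) = \left(\frac{1}{4} - 6 + 7 + \frac{2}{-6}\right) \left(19 + 37\right) = \left(\frac{1}{4} - 6 + 7 + 2 \left(- \frac{1}{6}\right)\right) 56 = \left(\frac{1}{4} - 6 + 7 - \frac{1}{3}\right) 56 = \frac{11}{12} \cdot 56 = \frac{154}{3}$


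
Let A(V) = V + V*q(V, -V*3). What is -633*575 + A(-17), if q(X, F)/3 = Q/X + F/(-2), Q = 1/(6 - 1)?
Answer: -3626909/10 ≈ -3.6269e+5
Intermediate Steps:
Q = 1/5 ≈ 0.20000
q(X, F) = -3*F/2 + 3/(5*X) (q(X, F) = 3*(1/(5*X) + F/(-2)) = 3*(1/(5*X) + F*(-1/2)) = 3*(1/(5*X) - F/2) = 3*(-F/2 + 1/(5*X)) = -3*F/2 + 3/(5*X))
A(V) = 3/5 + V + 9*V**2/2 (A(V) = V + V*(3*(2 - 5*-V*3*V)/(10*V)) = V + V*(3*(2 - 5*(-3*V)*V)/(10*V)) = V + V*(3*(2 + 15*V**2)/(10*V)) = V + (3/5 + 9*V**2/2) = 3/5 + V + 9*V**2/2)
-633*575 + A(-17) = -633*575 + (3/5 + (1/2)*(-17)*(2 + 9*(-17))) = -363975 + (3/5 + (1/2)*(-17)*(2 - 153)) = -363975 + (3/5 + (1/2)*(-17)*(-151)) = -363975 + (3/5 + 2567/2) = -363975 + 12841/10 = -3626909/10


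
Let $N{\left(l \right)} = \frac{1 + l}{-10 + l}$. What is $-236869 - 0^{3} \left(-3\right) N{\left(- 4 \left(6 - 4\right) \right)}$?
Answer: $-236869$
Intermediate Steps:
$N{\left(l \right)} = \frac{1 + l}{-10 + l}$
$-236869 - 0^{3} \left(-3\right) N{\left(- 4 \left(6 - 4\right) \right)} = -236869 - 0^{3} \left(-3\right) \frac{1 - 4 \left(6 - 4\right)}{-10 - 4 \left(6 - 4\right)} = -236869 - 0 \left(-3\right) \frac{1 - 8}{-10 - 8} = -236869 - 0 \frac{1 - 8}{-10 - 8} = -236869 - 0 \frac{1}{-18} \left(-7\right) = -236869 - 0 \left(\left(- \frac{1}{18}\right) \left(-7\right)\right) = -236869 - 0 \cdot \frac{7}{18} = -236869 - 0 = -236869 + 0 = -236869$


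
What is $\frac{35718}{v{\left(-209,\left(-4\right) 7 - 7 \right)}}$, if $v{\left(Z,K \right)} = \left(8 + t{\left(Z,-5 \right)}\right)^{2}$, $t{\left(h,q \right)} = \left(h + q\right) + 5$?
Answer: $\frac{11906}{13467} \approx 0.88409$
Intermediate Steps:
$t{\left(h,q \right)} = 5 + h + q$
$v{\left(Z,K \right)} = \left(8 + Z\right)^{2}$ ($v{\left(Z,K \right)} = \left(8 + \left(5 + Z - 5\right)\right)^{2} = \left(8 + Z\right)^{2}$)
$\frac{35718}{v{\left(-209,\left(-4\right) 7 - 7 \right)}} = \frac{35718}{\left(8 - 209\right)^{2}} = \frac{35718}{\left(-201\right)^{2}} = \frac{35718}{40401} = 35718 \cdot \frac{1}{40401} = \frac{11906}{13467}$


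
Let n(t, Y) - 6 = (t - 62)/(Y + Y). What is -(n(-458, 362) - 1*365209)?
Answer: 66101873/181 ≈ 3.6520e+5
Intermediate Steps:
n(t, Y) = 6 + (-62 + t)/(2*Y) (n(t, Y) = 6 + (t - 62)/(Y + Y) = 6 + (-62 + t)/((2*Y)) = 6 + (-62 + t)*(1/(2*Y)) = 6 + (-62 + t)/(2*Y))
-(n(-458, 362) - 1*365209) = -((1/2)*(-62 - 458 + 12*362)/362 - 1*365209) = -((1/2)*(1/362)*(-62 - 458 + 4344) - 365209) = -((1/2)*(1/362)*3824 - 365209) = -(956/181 - 365209) = -1*(-66101873/181) = 66101873/181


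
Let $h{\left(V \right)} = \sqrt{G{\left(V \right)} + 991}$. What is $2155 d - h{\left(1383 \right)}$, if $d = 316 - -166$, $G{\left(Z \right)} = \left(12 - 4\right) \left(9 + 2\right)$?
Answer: $1038710 - \sqrt{1079} \approx 1.0387 \cdot 10^{6}$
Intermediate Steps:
$G{\left(Z \right)} = 88$ ($G{\left(Z \right)} = 8 \cdot 11 = 88$)
$h{\left(V \right)} = \sqrt{1079}$ ($h{\left(V \right)} = \sqrt{88 + 991} = \sqrt{1079}$)
$d = 482$ ($d = 316 + 166 = 482$)
$2155 d - h{\left(1383 \right)} = 2155 \cdot 482 - \sqrt{1079} = 1038710 - \sqrt{1079}$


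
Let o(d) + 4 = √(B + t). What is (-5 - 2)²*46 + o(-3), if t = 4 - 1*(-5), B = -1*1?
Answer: 2250 + 2*√2 ≈ 2252.8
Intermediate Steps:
B = -1
t = 9 (t = 4 + 5 = 9)
o(d) = -4 + 2*√2 (o(d) = -4 + √(-1 + 9) = -4 + √8 = -4 + 2*√2)
(-5 - 2)²*46 + o(-3) = (-5 - 2)²*46 + (-4 + 2*√2) = (-7)²*46 + (-4 + 2*√2) = 49*46 + (-4 + 2*√2) = 2254 + (-4 + 2*√2) = 2250 + 2*√2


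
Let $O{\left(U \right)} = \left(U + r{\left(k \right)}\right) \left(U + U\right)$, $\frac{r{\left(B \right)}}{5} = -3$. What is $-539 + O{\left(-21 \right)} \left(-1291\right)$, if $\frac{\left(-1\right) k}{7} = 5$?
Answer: $-1952531$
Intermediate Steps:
$k = -35$ ($k = \left(-7\right) 5 = -35$)
$r{\left(B \right)} = -15$ ($r{\left(B \right)} = 5 \left(-3\right) = -15$)
$O{\left(U \right)} = 2 U \left(-15 + U\right)$ ($O{\left(U \right)} = \left(U - 15\right) \left(U + U\right) = \left(-15 + U\right) 2 U = 2 U \left(-15 + U\right)$)
$-539 + O{\left(-21 \right)} \left(-1291\right) = -539 + 2 \left(-21\right) \left(-15 - 21\right) \left(-1291\right) = -539 + 2 \left(-21\right) \left(-36\right) \left(-1291\right) = -539 + 1512 \left(-1291\right) = -539 - 1951992 = -1952531$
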